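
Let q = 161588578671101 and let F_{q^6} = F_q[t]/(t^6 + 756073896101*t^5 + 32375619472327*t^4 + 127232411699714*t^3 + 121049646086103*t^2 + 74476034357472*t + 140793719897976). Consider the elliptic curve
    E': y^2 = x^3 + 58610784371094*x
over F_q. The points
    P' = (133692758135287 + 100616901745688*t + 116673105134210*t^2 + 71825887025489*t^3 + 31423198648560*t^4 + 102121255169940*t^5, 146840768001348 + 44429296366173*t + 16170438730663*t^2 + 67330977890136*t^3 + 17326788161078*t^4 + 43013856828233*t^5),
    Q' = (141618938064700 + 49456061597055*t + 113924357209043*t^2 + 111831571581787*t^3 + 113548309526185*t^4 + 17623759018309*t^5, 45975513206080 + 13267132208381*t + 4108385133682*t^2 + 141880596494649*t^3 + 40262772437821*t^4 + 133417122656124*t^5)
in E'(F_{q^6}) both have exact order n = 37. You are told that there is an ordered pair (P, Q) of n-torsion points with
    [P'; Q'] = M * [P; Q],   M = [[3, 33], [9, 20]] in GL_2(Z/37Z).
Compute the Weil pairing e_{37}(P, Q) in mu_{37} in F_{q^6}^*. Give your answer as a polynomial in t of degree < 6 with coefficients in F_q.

Since e_{37}(P,P)=e_{37}(Q,Q)=1 and e_{37}(Q,P)=e_{37}(P,Q)^{-1}, expanding e_{37}(3*P + 33*Q,9*P + 20*Q) leaves e(P,Q)^det(M).
Inverting 22 mod 37: 32. Thus e_{37}(P,Q) = e(P',Q')^{32}.
Run Miller on y^2=x^3+58610784371094*x over F_{161588578671101}: ladder 100101 (6 bits); e = f_P(D_Q)/f_Q(D_P).
So e_{37}(P',Q') = 151212729124496 + 157981589530333*t + 20953568518065*t^2 + 53075926149736*t^3 + 6432458124041*t^4 + 75192270207100*t^5.
Raise to 32: e(P,Q) = 145378714852426 + 64795635975826*t + 119208917278954*t^2 + 24898609829328*t^3 + 55542137105327*t^4 + 101255072993414*t^5 in mu_{37}.

145378714852426 + 64795635975826*t + 119208917278954*t^2 + 24898609829328*t^3 + 55542137105327*t^4 + 101255072993414*t^5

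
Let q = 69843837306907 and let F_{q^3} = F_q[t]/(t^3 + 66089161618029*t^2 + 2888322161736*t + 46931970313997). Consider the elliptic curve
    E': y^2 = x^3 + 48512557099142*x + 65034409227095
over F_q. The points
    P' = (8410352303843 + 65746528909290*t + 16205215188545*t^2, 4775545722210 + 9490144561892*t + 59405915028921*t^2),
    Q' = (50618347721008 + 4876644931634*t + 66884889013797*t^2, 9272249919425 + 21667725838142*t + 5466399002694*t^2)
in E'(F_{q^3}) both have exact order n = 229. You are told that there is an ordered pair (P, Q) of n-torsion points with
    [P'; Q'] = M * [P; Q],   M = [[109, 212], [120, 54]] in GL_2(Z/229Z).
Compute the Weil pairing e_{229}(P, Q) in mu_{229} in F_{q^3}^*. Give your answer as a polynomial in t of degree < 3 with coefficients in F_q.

Under M = [[109,212],[120,54]] in GL_2(Z/229), e_{229}(P',Q') = e_{229}(P,Q)^(109*54-212*120 mod 229).
Hence e(P,Q) = e(P',Q')^{18} where 18 = 140^{-1} mod 229.
n = 229 = (11100101)_2 (8 bits, wt 5); accumulate f_{229,P'}(Q'+S)/f_{229,P'}(S) along the 7-step ladder.
Miller gives e_{229}(P',Q') = 43308667265342 + 52863190259275*t + 23411498190714*t^2 in F_{69843837306907^3}.
Hence e(P,Q) = 2303246233067 + 29469788685869*t + 30768494258323*t^2 in F_{69843837306907^3}^*.

2303246233067 + 29469788685869*t + 30768494258323*t^2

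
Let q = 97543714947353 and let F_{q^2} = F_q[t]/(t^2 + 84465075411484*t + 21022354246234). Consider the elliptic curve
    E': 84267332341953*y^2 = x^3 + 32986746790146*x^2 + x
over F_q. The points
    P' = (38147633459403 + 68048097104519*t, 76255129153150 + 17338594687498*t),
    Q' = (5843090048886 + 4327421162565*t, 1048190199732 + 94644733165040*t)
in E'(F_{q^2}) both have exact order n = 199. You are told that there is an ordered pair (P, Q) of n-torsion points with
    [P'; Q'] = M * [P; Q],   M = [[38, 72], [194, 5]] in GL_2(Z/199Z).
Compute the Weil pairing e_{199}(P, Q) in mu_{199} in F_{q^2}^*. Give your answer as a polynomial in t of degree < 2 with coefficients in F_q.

11276479301398 + 81571672091971*t

Under M = [[38,72],[194,5]] in GL_2(Z/199), e_{199}(P',Q') = e_{199}(P,Q)^(38*5-72*194 mod 199).
det(M) mod 199 = 152; its inverse in (Z/199)^* is 127 (check: 152*127 mod 199 = 1).
Montgomery->Weierstrass: x_W = 34259244875781*x+86889372823874, y_W=34259244875781*y on F_{97543714947353}; lands on y^2=x^3+89958425109595*x+82598263235054.
Run Miller on y^2=x^3+89958425109595*x+82598263235054 over F_{97543714947353}: ladder 11000111 (8 bits); e = f_P(D_Q)/f_Q(D_P).
So e_{199}(P',Q') = 54301799044572 + 66291236610981*t.
Thus e_{199}(P,Q) = 11276479301398 + 81571672091971*t.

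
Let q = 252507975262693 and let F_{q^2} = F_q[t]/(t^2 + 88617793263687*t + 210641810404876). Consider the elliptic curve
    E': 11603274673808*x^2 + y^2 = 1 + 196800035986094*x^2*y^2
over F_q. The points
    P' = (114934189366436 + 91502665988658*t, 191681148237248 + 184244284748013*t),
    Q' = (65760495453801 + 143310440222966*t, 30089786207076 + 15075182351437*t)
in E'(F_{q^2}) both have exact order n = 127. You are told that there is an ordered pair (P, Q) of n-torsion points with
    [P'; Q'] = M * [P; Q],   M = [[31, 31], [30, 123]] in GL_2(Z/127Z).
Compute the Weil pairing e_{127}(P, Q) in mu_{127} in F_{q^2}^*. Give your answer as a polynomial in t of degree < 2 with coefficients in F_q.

Under M = [[31,31],[30,123]] in GL_2(Z/127), e_{127}(P',Q') = e_{127}(P,Q)^(31*123-31*30 mod 127).
det M = 31*123 - 31*30 = 2883 = 89 (mod 127); 89^{-1} = 10 (mod 127).
Edwards->Montgomery: u=(1+y)/(1-y), v=u/x -> 185312444496309v^2=u^3+55795451840054u^2+u; then x_W=79954797303275u+118903210197548: y^2=x^3+130750252534989*x+167062507364038.
Miller loop for e_{127} over F_{252507975262693^2}: bits of 127 = 1111111; 6 double steps + 6 add steps, l/v at each.
e_{127}(P',Q') = 235871080445292 + 56124718433511*t.
Finally e_{127}(P,Q) = 41886083856038 + 108820147704976*t.

41886083856038 + 108820147704976*t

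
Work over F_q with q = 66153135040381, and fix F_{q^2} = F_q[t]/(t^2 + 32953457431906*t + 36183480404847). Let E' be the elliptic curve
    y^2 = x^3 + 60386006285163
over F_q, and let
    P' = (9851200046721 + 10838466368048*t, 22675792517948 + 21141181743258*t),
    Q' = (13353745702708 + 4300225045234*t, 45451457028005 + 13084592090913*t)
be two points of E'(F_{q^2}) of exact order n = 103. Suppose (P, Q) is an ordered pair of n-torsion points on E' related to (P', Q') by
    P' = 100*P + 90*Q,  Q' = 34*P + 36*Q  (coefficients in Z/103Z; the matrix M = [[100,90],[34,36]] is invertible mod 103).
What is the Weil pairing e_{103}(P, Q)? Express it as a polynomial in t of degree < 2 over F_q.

e_{103} is bilinear + alternating on E[103], so e_{103}(100*P + 90*Q, 34*P + 36*Q) = e_{103}(P,Q)^(100*36-90*34).
det(M) mod 103 = 25; its inverse in (Z/103)^* is 33 (check: 25*33 mod 103 = 1).
n = 103 = (1100111)_2 (7 bits, wt 5); accumulate f_{103,P'}(Q'+S)/f_{103,P'}(S) along the 6-step ladder.
Miller gives e_{103}(P',Q') = 11971242118151 + 51004628552130*t in F_{66153135040381^2}.
Thus e_{103}(P,Q) = 10879622948406 + 48690386446990*t.

10879622948406 + 48690386446990*t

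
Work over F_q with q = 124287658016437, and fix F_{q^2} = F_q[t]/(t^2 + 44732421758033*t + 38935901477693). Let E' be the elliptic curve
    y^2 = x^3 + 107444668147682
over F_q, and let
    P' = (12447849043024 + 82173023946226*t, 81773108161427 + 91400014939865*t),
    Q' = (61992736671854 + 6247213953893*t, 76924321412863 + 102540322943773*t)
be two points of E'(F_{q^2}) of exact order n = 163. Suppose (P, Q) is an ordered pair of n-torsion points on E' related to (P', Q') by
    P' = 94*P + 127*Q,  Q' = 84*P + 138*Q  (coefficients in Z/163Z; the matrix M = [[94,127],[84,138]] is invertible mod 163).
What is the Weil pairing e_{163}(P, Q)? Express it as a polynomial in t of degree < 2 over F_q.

Alternating bilinearity on E[163] (values in mu_{163} in F_{124287658016437^2}) gives e(P',Q') = e(P,Q)^det(M).
So e_{163}(P,Q) = e_{163}(P',Q')^{126}, since 22*126 = 1 mod 163.
Run Miller on y^2=x^3+107444668147682 over F_{124287658016437}: ladder 10100011 (8 bits); e = f_P(D_Q)/f_Q(D_P).
The quotient is 22159150250135 + 114074362369427*t.
Hence e(P,Q) = 95885579105142 + 98068603903396*t in F_{124287658016437^2}^*.

95885579105142 + 98068603903396*t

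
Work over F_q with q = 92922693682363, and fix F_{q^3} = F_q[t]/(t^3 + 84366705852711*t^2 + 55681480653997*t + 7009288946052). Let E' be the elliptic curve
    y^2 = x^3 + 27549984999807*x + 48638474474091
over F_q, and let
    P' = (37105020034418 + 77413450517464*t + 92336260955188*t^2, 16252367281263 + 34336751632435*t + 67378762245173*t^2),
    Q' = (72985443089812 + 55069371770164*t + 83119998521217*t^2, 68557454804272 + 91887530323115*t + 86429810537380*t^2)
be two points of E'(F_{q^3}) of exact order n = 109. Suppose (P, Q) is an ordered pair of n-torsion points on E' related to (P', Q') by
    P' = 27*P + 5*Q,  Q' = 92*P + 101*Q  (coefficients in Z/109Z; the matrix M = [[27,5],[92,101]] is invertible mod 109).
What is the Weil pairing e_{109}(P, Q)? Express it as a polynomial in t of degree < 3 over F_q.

Under M = [[27,5],[92,101]] in GL_2(Z/109), e_{109}(P',Q') = e_{109}(P,Q)^(27*101-5*92 mod 109).
det(M) mod 109 = 87; its inverse in (Z/109)^* is 104 (check: 87*104 mod 109 = 1).
Miller loop for e_{109} over F_{92922693682363^3}: bits of 109 = 1101101; 6 double steps + 4 add steps, l/v at each.
Miller gives e_{109}(P',Q') = 77394489294766 + 88593986727541*t + 91298827495690*t^2 in F_{92922693682363^3}.
e_{109}(P,Q) = (77394489294766 + 88593986727541*t + 91298827495690*t^2)^{104} = 79418091952965 + 89083018272234*t + 80812704615784*t^2.

79418091952965 + 89083018272234*t + 80812704615784*t^2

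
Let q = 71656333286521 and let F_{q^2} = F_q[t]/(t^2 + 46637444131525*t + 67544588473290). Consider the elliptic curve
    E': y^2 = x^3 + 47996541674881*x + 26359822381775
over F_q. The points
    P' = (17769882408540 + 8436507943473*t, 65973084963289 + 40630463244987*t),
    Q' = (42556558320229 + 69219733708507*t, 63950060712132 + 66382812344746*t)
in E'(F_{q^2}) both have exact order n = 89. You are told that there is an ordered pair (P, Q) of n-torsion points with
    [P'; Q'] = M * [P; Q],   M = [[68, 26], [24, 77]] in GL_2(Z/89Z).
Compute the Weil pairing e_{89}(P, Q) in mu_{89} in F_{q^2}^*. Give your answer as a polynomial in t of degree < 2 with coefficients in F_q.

47240861149687 + 3279526268666*t

e_{89} is bilinear + alternating on E[89], so e_{89}(68*P + 26*Q, 24*P + 77*Q) = e_{89}(P,Q)^(68*77-26*24).
Inverting 73 mod 89: 50. Thus e_{89}(P,Q) = e(P',Q')^{50}.
Build f_{89,P'} and f_{89,Q'} via the 7-bit ladder of 89=1011001_2; evaluate at shifted divisors; quotient in F_{71656333286521^2}.
So e_{89}(P',Q') = 55055801484029 + 67226055288035*t.
Finally e_{89}(P,Q) = 47240861149687 + 3279526268666*t.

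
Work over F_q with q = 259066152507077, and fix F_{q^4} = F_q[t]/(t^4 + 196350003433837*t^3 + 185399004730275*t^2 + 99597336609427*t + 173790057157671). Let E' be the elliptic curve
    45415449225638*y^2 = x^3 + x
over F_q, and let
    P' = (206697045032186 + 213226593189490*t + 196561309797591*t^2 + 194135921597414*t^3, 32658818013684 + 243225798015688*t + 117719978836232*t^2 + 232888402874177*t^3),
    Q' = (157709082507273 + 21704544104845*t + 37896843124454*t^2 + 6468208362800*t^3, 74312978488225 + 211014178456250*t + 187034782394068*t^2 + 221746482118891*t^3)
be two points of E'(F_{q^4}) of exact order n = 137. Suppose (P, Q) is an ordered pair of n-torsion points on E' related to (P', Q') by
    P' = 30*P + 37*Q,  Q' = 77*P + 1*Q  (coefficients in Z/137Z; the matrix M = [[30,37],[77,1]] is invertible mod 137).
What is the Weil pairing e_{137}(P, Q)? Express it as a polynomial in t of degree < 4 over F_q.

110869149823978 + 147389595299100*t + 155771662091250*t^2 + 37468744420129*t^3

Since e_{137}(P,P)=e_{137}(Q,Q)=1 and e_{137}(Q,P)=e_{137}(P,Q)^{-1}, expanding e_{137}(30*P + 37*Q,77*P + 1*Q) leaves e(P,Q)^det(M).
Inverting 58 mod 137: 26. Thus e_{137}(P,Q) = e(P',Q')^{26}.
Undo Montgomery via alpha=0, beta=100876805067328: (a',b')=(86514699413550,0) over F_{259066152507077}.
Build f_{137,P'} and f_{137,Q'} via the 8-bit ladder of 137=10001001_2; evaluate at shifted divisors; quotient in F_{259066152507077^4}.
f_P(D_Q)/f_Q(D_P) = 241362706368937 + 166177211107395*t + 69114299624195*t^2 + 155936469496221*t^3.
Raise to 26: e(P,Q) = 110869149823978 + 147389595299100*t + 155771662091250*t^2 + 37468744420129*t^3 in mu_{137}.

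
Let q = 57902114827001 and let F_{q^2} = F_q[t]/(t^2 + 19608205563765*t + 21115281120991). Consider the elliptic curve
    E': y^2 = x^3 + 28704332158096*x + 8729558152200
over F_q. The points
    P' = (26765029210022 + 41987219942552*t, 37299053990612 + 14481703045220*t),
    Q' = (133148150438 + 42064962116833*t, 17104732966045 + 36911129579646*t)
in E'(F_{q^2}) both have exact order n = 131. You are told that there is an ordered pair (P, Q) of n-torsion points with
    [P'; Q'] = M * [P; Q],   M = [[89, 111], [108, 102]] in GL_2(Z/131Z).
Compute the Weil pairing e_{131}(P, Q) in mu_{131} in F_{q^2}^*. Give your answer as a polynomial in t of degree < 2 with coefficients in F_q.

Under M = [[89,111],[108,102]] in GL_2(Z/131), e_{131}(P',Q') = e_{131}(P,Q)^(89*102-111*108 mod 131).
89*102 - 111*108 = -2910; reduced mod 131: det = 103, inverse 14.
Build f_{131,P'} and f_{131,Q'} via the 8-bit ladder of 131=10000011_2; evaluate at shifted divisors; quotient in F_{57902114827001^2}.
So e_{131}(P',Q') = 6175555392529 + 3113910331286*t.
Hence e(P,Q) = 54081159770686 + 12441373152189*t in F_{57902114827001^2}^*.

54081159770686 + 12441373152189*t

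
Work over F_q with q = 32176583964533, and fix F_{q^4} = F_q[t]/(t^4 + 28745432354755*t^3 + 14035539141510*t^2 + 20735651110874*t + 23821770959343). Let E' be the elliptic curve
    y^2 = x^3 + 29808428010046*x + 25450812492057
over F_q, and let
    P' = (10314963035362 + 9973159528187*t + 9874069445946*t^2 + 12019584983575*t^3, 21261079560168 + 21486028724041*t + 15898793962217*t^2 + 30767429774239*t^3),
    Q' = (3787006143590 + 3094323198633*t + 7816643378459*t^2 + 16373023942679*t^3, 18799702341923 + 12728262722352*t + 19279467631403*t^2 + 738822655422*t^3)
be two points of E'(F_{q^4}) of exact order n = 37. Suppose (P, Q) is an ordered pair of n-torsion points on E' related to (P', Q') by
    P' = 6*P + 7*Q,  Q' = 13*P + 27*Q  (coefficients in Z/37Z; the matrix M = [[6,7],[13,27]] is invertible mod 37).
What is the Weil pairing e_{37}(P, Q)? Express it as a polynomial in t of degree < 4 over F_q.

23065163613350 + 2469658309453*t + 25724560423435*t^2 + 3828868380356*t^3

Alternating bilinearity on E[37] (values in mu_{37} in F_{32176583964533^4}) gives e(P',Q') = e(P,Q)^det(M).
Inverting 34 mod 37: 12. Thus e_{37}(P,Q) = e(P',Q')^{12}.
n = 37 = (100101)_2 (6 bits, wt 3); accumulate f_{37,P'}(Q'+S)/f_{37,P'}(S) along the 5-step ladder.
f_P(D_Q)/f_Q(D_P) = 12593552792339 + 22241883536578*t + 5013727969722*t^2 + 23409663655608*t^3.
Finally e_{37}(P,Q) = 23065163613350 + 2469658309453*t + 25724560423435*t^2 + 3828868380356*t^3.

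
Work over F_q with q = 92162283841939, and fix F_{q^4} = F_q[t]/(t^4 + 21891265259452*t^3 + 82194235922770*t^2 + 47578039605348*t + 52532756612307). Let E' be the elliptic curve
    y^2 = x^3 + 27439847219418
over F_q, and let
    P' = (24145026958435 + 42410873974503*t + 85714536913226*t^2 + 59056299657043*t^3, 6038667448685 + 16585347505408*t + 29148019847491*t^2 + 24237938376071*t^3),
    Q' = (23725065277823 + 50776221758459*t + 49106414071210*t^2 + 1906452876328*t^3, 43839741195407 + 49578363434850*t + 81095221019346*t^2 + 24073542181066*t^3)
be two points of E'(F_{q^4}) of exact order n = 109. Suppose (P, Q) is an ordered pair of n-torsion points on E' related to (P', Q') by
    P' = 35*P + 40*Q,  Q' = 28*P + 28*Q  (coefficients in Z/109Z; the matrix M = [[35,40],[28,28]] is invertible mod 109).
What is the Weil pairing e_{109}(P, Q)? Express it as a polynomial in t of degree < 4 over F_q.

Under M = [[35,40],[28,28]] in GL_2(Z/109), e_{109}(P',Q') = e_{109}(P,Q)^(35*28-40*28 mod 109).
Hence e(P,Q) = e(P',Q')^{7} where 7 = 78^{-1} mod 109.
n = 109 = (1101101)_2 (7 bits, wt 5); accumulate f_{109,P'}(Q'+S)/f_{109,P'}(S) along the 6-step ladder.
Miller gives e_{109}(P',Q') = 17499681470803 + 74637294228274*t + 35683682952215*t^2 + 29614136176933*t^3 in F_{92162283841939^4}.
(17499681470803 + 74637294228274*t + 35683682952215*t^2 + 29614136176933*t^3)^{7} mod (92162283841939,f) = 25286731763339 + 2648519271480*t + 91003692211008*t^2 + 43108299500888*t^3.

25286731763339 + 2648519271480*t + 91003692211008*t^2 + 43108299500888*t^3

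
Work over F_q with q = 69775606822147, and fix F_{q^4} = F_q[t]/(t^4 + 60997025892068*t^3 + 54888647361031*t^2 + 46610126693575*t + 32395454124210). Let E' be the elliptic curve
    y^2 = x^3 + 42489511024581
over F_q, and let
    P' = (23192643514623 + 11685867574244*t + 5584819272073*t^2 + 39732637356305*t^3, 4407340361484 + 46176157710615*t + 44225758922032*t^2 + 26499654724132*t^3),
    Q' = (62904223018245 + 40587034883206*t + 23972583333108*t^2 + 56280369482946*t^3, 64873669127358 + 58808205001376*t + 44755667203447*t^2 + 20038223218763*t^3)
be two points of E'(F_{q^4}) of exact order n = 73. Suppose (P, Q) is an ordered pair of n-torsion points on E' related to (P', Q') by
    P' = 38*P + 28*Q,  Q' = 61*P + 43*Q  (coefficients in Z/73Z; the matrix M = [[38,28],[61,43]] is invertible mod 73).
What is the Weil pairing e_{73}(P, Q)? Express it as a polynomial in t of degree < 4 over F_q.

Alternating bilinearity on E[73] (values in mu_{73} in F_{69775606822147^4}) gives e(P',Q') = e(P,Q)^det(M).
38*43 - 28*61 = -74; reduced mod 73: det = 72, inverse 72.
Miller loop for e_{73} over F_{69775606822147^4}: bits of 73 = 1001001; 6 double steps + 2 add steps, l/v at each.
f_P(D_Q)/f_Q(D_P) = 35167760082799 + 35490409665889*t + 32862563931257*t^2 + 15216599508636*t^3.
Hence e(P,Q) = 29424606726537 + 24148441565157*t + 5679702773625*t^2 + 7764535520742*t^3 in F_{69775606822147^4}^*.

29424606726537 + 24148441565157*t + 5679702773625*t^2 + 7764535520742*t^3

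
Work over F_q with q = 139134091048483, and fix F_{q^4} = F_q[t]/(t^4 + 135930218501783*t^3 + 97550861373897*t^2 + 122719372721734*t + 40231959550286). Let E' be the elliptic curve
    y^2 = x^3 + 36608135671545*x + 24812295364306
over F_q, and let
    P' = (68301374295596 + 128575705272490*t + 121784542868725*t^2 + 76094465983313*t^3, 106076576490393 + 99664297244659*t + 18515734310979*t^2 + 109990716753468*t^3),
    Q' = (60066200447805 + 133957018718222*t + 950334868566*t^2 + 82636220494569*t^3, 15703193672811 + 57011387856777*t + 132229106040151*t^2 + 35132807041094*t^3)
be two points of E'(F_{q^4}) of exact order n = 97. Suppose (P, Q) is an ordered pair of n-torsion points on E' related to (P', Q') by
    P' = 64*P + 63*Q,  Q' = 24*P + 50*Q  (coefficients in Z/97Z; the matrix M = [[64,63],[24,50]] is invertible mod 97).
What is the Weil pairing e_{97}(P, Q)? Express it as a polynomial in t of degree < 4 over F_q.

Alternating bilinearity on E[97] (values in mu_{97} in F_{139134091048483^4}) gives e(P',Q') = e(P,Q)^det(M).
Inverting 39 mod 97: 5. Thus e_{97}(P,Q) = e(P',Q')^{5}.
Miller loop for e_{97} over F_{139134091048483^4}: bits of 97 = 1100001; 6 double steps + 2 add steps, l/v at each.
e_{97}(P',Q') = 121618266534169 + 65231220808385*t + 14974413083514*t^2 + 113273083620763*t^3.
Thus e_{97}(P,Q) = 132334409741329 + 131258380603981*t + 23322908985751*t^2 + 80599572975594*t^3.

132334409741329 + 131258380603981*t + 23322908985751*t^2 + 80599572975594*t^3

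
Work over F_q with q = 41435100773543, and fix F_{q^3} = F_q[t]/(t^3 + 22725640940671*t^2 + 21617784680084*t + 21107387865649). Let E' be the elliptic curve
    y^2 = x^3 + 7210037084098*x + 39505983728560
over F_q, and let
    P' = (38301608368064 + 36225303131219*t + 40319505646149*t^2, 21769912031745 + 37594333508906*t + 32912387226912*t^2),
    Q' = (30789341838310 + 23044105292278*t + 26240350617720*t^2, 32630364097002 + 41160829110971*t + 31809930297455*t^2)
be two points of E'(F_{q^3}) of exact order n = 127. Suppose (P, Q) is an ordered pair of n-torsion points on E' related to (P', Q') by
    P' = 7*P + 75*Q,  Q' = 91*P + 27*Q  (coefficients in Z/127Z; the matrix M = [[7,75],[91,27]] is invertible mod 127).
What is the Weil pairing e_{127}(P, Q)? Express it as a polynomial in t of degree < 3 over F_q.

16789491347486 + 2107248445959*t + 7590417525747*t^2

The 127-Weil pairing on E[127] over F_{41435100773543} is alternating-bilinear: e_{127}(P',Q') = e_{127}(P,Q)^det(M).
7*27 - 75*91 = -6636; reduced mod 127: det = 95, inverse 123.
Run Miller on y^2=x^3+7210037084098*x+39505983728560 over F_{41435100773543}: ladder 1111111 (7 bits); e = f_P(D_Q)/f_Q(D_P).
Result: e(P',Q') = 11638836692393 + 13019678488624*t + 39547370939782*t^2.
Finally e_{127}(P,Q) = 16789491347486 + 2107248445959*t + 7590417525747*t^2.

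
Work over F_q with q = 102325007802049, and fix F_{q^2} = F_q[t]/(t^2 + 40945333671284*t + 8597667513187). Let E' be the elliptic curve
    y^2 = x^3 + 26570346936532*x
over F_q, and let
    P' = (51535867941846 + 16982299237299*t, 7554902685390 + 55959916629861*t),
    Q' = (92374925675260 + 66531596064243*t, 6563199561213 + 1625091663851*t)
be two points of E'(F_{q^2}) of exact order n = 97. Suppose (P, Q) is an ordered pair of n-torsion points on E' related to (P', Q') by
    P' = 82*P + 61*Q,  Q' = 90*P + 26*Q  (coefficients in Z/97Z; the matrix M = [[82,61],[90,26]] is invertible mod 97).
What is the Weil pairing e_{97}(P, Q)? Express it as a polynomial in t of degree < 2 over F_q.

73325664634057 + 20715116099902*t

The 97-Weil pairing on E[97] over F_{102325007802049} is alternating-bilinear: e_{97}(P',Q') = e_{97}(P,Q)^det(M).
Hence e(P,Q) = e(P',Q')^{21} where 21 = 37^{-1} mod 97.
Double-and-add over 1100001: 7-1 doublings, 3-1 additions; each step l_{T,T}/v_{2T} or l_{T,P'}/v at Q'+S for random S.
The quotient is 38521940498980 + 52230104125471*t.
(38521940498980 + 52230104125471*t)^{21} mod (102325007802049,f) = 73325664634057 + 20715116099902*t.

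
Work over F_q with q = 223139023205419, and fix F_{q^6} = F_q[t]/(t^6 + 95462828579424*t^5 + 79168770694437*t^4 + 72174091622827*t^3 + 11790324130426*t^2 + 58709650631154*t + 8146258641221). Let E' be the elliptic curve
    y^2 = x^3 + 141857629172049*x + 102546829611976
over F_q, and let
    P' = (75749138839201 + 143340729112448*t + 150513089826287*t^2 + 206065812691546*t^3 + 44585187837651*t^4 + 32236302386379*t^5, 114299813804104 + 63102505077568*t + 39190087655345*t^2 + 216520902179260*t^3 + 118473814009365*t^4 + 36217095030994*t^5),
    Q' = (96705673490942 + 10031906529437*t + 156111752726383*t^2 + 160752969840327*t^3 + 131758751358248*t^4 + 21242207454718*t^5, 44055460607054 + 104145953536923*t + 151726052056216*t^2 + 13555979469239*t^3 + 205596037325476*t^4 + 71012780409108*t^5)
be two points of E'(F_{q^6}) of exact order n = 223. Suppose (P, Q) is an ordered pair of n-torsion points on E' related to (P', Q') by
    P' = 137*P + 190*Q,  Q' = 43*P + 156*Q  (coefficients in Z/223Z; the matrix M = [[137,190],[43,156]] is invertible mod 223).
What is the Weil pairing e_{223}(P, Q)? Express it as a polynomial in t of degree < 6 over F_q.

e_{223}(aP+bQ,cP+dQ) = e_{223}(P,Q)^(ad-bc); with (a,b,c,d)=(137,190,43,156) this gives the det-223 law.
det(M) mod 223 = 45; its inverse in (Z/223)^* is 114 (check: 45*114 mod 223 = 1).
Miller loop for e_{223} over F_{223139023205419^6}: bits of 223 = 11011111; 7 double steps + 6 add steps, l/v at each.
f_P(D_Q)/f_Q(D_P) = 72863397743544 + 80472243189987*t + 30394984302500*t^2 + 106950705806309*t^3 + 187130680023855*t^4 + 94583202122950*t^5.
Raise to 114: e(P,Q) = 223021565266521 + 54814630744858*t + 102708315289715*t^2 + 89430356345779*t^3 + 208348804042765*t^4 + 61786867291741*t^5 in mu_{223}.

223021565266521 + 54814630744858*t + 102708315289715*t^2 + 89430356345779*t^3 + 208348804042765*t^4 + 61786867291741*t^5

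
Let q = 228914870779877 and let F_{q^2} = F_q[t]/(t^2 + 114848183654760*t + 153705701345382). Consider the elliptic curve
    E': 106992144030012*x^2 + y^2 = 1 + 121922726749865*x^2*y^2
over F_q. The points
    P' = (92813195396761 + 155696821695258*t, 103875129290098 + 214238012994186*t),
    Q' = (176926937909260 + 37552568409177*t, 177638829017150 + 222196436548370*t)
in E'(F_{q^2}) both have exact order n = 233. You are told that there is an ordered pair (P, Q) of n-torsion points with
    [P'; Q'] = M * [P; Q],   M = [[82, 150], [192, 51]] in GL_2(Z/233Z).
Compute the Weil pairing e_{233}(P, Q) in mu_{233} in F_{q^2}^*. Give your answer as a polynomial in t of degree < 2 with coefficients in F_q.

e_{233} is bilinear + alternating on E[233], so e_{233}(82*P + 150*Q, 192*P + 51*Q) = e_{233}(P,Q)^(82*51-150*192).
82*51 - 150*192 = -24618; reduced mod 233: det = 80, inverse 67.
Map (x,y)_Ed via u=(1+y)/(1-y), v=(1+y)/((1-y)x) to Montgomery A=0,B=17787264805687; then to (a',b')=(124577487867061,0).
Run Miller on y^2=x^3+124577487867061*x over F_{228914870779877}: ladder 11101001 (8 bits); e = f_P(D_Q)/f_Q(D_P).
f_P(D_Q)/f_Q(D_P) = 64540703004823 + 218371827679389*t.
Finally e_{233}(P,Q) = 223504730392167 + 42826816537970*t.

223504730392167 + 42826816537970*t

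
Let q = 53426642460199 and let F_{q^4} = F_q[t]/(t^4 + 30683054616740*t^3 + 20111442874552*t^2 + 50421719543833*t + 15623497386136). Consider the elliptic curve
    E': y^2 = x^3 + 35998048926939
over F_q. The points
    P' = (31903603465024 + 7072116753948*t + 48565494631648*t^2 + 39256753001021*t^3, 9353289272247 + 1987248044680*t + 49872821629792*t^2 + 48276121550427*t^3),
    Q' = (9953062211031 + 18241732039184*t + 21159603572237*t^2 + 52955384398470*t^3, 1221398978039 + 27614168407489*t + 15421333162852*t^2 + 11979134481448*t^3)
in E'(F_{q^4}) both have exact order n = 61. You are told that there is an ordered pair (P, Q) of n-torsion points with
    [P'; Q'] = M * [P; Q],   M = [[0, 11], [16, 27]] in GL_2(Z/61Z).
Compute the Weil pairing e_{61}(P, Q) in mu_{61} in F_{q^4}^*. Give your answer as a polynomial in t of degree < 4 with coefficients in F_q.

18086232027903 + 9365960009863*t + 17177346355191*t^2 + 49909536196238*t^3

Alternating bilinearity on E[61] (values in mu_{61} in F_{53426642460199^4}) gives e(P',Q') = e(P,Q)^det(M).
Inverting 7 mod 61: 35. Thus e_{61}(P,Q) = e(P',Q')^{35}.
6-bit Miller (111101) on E'/F_{53426642460199} with a'=0, b'=35998048926939: accumulate tangent/chord ratios at Q'+S and P'+S'.
Miller gives e_{61}(P',Q') = 49328953307090 + 30009519366945*t + 28956958407847*t^2 + 6274333038288*t^3 in F_{53426642460199^4}.
Finally e_{61}(P,Q) = 18086232027903 + 9365960009863*t + 17177346355191*t^2 + 49909536196238*t^3.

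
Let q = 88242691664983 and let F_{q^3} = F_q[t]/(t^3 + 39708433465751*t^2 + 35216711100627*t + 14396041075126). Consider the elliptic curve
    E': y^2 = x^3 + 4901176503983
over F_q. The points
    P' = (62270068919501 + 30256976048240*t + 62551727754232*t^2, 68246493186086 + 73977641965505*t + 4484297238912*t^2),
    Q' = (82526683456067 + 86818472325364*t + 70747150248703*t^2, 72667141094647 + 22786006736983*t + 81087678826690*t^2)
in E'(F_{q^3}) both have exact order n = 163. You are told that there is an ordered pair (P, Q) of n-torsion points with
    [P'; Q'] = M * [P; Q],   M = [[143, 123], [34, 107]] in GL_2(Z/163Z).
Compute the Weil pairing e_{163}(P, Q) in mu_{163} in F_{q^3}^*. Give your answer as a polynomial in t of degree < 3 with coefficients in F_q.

e_{163}(aP+bQ,cP+dQ) = e_{163}(P,Q)^(ad-bc); with (a,b,c,d)=(143,123,34,107) this gives the det-163 law.
143*107 - 123*34 = 11119; reduced mod 163: det = 35, inverse 14.
Run Miller on y^2=x^3+4901176503983 over F_{88242691664983}: ladder 10100011 (8 bits); e = f_P(D_Q)/f_Q(D_P).
The quotient is 13289775522677 + 1697044189119*t + 61389268365908*t^2.
Thus e_{163}(P,Q) = 65512855925323 + 11693196015580*t + 72676470332782*t^2.

65512855925323 + 11693196015580*t + 72676470332782*t^2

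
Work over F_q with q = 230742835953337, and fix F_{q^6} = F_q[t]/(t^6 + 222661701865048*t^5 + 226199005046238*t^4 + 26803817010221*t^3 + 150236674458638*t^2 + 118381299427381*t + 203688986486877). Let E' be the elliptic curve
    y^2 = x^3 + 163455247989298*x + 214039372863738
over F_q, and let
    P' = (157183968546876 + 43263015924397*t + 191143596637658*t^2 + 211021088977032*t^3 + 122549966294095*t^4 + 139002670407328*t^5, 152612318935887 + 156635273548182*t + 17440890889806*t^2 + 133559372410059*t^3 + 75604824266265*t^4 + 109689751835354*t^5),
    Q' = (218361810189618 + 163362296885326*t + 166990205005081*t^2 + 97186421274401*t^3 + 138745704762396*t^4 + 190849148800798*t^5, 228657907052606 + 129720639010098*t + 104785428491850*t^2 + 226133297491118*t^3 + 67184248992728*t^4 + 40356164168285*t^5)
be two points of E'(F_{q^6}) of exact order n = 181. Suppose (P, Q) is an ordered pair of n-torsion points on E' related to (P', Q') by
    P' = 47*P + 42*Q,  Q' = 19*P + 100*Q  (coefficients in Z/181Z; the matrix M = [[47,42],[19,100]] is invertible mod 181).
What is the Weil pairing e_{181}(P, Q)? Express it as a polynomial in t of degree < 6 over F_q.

Since e_{181}(P,P)=e_{181}(Q,Q)=1 and e_{181}(Q,P)=e_{181}(P,Q)^{-1}, expanding e_{181}(47*P + 42*Q,19*P + 100*Q) leaves e(P,Q)^det(M).
47*100 - 42*19 = 3902; reduced mod 181: det = 101, inverse 138.
Build f_{181,P'} and f_{181,Q'} via the 8-bit ladder of 181=10110101_2; evaluate at shifted divisors; quotient in F_{230742835953337^6}.
Result: e(P',Q') = 66022638531374 + 176101977001461*t + 124782854584551*t^2 + 21586938240955*t^3 + 200863179901578*t^4 + 209965107834161*t^5.
Thus e_{181}(P,Q) = 193036257811124 + 155946260016868*t + 47571555163786*t^2 + 111158093256641*t^3 + 49514601387887*t^4 + 36435402140634*t^5.

193036257811124 + 155946260016868*t + 47571555163786*t^2 + 111158093256641*t^3 + 49514601387887*t^4 + 36435402140634*t^5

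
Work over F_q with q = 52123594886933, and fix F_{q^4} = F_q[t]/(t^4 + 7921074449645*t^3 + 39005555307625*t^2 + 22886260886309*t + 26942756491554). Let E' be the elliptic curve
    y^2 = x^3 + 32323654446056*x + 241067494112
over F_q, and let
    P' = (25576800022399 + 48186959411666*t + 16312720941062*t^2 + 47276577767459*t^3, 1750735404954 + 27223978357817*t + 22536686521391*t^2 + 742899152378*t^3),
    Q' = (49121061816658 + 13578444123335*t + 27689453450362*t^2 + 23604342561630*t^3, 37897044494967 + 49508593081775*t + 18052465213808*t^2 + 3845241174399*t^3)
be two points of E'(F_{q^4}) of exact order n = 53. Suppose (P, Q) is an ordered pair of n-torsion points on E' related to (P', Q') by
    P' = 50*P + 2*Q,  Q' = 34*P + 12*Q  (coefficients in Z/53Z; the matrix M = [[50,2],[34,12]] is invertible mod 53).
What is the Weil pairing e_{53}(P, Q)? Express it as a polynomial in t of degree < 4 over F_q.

5917053648081 + 23835788697086*t + 1872304366173*t^2 + 12714494911636*t^3

The 53-Weil pairing on E[53] over F_{52123594886933} is alternating-bilinear: e_{53}(P',Q') = e_{53}(P,Q)^det(M).
Hence e(P,Q) = e(P',Q')^{27} where 27 = 2^{-1} mod 53.
Miller loop for e_{53} over F_{52123594886933^4}: bits of 53 = 110101; 5 double steps + 3 add steps, l/v at each.
Result: e(P',Q') = 5483874824375 + 6058328100107*t + 38491347779233*t^2 + 28222527854825*t^3.
(5483874824375 + 6058328100107*t + 38491347779233*t^2 + 28222527854825*t^3)^{27} mod (52123594886933,f) = 5917053648081 + 23835788697086*t + 1872304366173*t^2 + 12714494911636*t^3.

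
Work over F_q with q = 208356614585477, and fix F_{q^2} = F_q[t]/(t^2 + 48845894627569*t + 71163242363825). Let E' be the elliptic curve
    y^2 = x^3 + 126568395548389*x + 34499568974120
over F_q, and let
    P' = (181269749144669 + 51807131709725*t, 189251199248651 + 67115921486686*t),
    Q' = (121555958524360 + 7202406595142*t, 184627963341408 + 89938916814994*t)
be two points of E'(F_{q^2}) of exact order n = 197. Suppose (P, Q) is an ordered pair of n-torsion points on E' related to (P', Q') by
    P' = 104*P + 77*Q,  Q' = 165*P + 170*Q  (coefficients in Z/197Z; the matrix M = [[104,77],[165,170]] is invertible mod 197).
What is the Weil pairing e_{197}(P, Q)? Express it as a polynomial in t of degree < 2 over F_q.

e_{197} is bilinear + alternating on E[197], so e_{197}(104*P + 77*Q, 165*P + 170*Q) = e_{197}(P,Q)^(104*170-77*165).
So e_{197}(P,Q) = e_{197}(P',Q')^{67}, since 50*67 = 1 mod 197.
8-bit Miller (11000101) on E'/F_{208356614585477} with a'=126568395548389, b'=34499568974120: accumulate tangent/chord ratios at Q'+S and P'+S'.
The quotient is 18999275732617 + 169323478801736*t.
(18999275732617 + 169323478801736*t)^{67} mod (208356614585477,f) = 151215134663152 + 129733196646510*t.

151215134663152 + 129733196646510*t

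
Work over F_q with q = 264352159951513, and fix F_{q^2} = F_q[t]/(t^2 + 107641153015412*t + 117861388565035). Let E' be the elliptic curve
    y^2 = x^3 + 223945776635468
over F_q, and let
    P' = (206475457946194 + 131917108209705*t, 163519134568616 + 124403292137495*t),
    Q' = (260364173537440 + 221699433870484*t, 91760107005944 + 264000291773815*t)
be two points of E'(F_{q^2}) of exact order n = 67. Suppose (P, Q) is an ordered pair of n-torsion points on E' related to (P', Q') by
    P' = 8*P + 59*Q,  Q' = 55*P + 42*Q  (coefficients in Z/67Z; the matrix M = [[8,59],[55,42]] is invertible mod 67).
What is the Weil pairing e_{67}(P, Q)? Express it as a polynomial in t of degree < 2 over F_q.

53377919391520 + 41151829239088*t

e_{67} is bilinear + alternating on E[67], so e_{67}(8*P + 59*Q, 55*P + 42*Q) = e_{67}(P,Q)^(8*42-59*55).
So e_{67}(P,Q) = e_{67}(P',Q')^{55}, since 39*55 = 1 mod 67.
7-bit Miller (1000011) on E'/F_{264352159951513} with a'=0, b'=223945776635468: accumulate tangent/chord ratios at Q'+S and P'+S'.
The quotient is 227242786992924 + 215734856856728*t.
(227242786992924 + 215734856856728*t)^{55} mod (264352159951513,f) = 53377919391520 + 41151829239088*t.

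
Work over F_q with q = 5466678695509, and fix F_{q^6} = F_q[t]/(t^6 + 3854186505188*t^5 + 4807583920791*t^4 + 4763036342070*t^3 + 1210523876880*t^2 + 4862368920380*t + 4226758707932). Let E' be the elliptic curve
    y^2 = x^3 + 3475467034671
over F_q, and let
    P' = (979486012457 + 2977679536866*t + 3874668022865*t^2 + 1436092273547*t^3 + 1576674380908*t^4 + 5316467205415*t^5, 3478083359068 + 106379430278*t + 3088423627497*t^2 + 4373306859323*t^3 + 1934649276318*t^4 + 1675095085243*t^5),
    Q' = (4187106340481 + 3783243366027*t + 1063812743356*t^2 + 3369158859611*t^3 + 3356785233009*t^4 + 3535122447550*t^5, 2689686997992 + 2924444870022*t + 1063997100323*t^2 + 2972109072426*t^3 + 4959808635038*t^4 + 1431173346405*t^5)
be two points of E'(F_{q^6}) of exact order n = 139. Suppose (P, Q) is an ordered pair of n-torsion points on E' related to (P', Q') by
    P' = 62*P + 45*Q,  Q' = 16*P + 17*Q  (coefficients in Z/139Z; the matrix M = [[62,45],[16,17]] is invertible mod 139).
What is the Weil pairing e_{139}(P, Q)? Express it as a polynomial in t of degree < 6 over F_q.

1163720602210 + 4826709256564*t + 1114333323267*t^2 + 3004608473092*t^3 + 4221186954398*t^4 + 3543766182338*t^5

Under M = [[62,45],[16,17]] in GL_2(Z/139), e_{139}(P',Q') = e_{139}(P,Q)^(62*17-45*16 mod 139).
Hence e(P,Q) = e(P',Q')^{72} where 72 = 56^{-1} mod 139.
Double-and-add over 10001011: 8-1 doublings, 4-1 additions; each step l_{T,T}/v_{2T} or l_{T,P'}/v at Q'+S for random S.
Result: e(P',Q') = 643408725704 + 2845278704653*t + 2285004183783*t^2 + 3862967165251*t^3 + 4561479140560*t^4 + 3077842266154*t^5.
Finally e_{139}(P,Q) = 1163720602210 + 4826709256564*t + 1114333323267*t^2 + 3004608473092*t^3 + 4221186954398*t^4 + 3543766182338*t^5.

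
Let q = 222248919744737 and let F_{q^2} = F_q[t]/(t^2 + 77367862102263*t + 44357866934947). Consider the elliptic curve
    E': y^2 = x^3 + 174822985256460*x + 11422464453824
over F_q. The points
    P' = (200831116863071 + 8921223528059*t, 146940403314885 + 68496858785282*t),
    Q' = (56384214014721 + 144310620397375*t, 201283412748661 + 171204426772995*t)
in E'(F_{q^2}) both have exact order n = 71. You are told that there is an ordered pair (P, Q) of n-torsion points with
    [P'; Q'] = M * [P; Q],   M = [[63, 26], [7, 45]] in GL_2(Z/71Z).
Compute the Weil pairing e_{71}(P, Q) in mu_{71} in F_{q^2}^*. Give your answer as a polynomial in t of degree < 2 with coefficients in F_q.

Since e_{71}(P,P)=e_{71}(Q,Q)=1 and e_{71}(Q,P)=e_{71}(P,Q)^{-1}, expanding e_{71}(63*P + 26*Q,7*P + 45*Q) leaves e(P,Q)^det(M).
Inverting 26 mod 71: 41. Thus e_{71}(P,Q) = e(P',Q')^{41}.
Miller loop for e_{71} over F_{222248919744737^2}: bits of 71 = 1000111; 6 double steps + 3 add steps, l/v at each.
Miller gives e_{71}(P',Q') = 79418560095252 + 168625905412508*t in F_{222248919744737^2}.
Hence e(P,Q) = 173775555326948 + 125427538578216*t in F_{222248919744737^2}^*.

173775555326948 + 125427538578216*t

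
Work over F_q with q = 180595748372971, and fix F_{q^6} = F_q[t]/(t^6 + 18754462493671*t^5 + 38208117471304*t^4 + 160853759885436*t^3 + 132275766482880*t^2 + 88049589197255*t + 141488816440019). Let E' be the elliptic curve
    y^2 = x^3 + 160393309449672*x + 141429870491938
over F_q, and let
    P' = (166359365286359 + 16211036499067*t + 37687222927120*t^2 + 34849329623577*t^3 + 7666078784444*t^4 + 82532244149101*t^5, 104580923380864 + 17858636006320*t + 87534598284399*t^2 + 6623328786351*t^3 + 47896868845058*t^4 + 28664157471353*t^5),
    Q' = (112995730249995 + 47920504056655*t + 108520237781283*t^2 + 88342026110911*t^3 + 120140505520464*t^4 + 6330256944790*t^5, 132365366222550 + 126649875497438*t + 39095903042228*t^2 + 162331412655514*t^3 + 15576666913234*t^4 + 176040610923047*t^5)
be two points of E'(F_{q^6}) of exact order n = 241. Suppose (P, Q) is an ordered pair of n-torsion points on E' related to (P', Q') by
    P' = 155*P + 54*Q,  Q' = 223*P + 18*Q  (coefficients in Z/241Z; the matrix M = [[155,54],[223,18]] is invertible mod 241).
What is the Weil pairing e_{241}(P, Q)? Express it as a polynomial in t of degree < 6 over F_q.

19567779163635 + 155499607849596*t + 167480087212241*t^2 + 58042449475140*t^3 + 67071365786646*t^4 + 88643956441753*t^5

e_{241} is bilinear + alternating on E[241], so e_{241}(155*P + 54*Q, 223*P + 18*Q) = e_{241}(P,Q)^(155*18-54*223).
det(M) mod 241 = 147; its inverse in (Z/241)^* is 141 (check: 147*141 mod 241 = 1).
n = 241 = (11110001)_2 (8 bits, wt 5); accumulate f_{241,P'}(Q'+S)/f_{241,P'}(S) along the 7-step ladder.
The quotient is 101196085423590 + 173472606498897*t + 168394786929443*t^2 + 164369416003689*t^3 + 8366119603521*t^4 + 155892810129426*t^5.
Raise to 141: e(P,Q) = 19567779163635 + 155499607849596*t + 167480087212241*t^2 + 58042449475140*t^3 + 67071365786646*t^4 + 88643956441753*t^5 in mu_{241}.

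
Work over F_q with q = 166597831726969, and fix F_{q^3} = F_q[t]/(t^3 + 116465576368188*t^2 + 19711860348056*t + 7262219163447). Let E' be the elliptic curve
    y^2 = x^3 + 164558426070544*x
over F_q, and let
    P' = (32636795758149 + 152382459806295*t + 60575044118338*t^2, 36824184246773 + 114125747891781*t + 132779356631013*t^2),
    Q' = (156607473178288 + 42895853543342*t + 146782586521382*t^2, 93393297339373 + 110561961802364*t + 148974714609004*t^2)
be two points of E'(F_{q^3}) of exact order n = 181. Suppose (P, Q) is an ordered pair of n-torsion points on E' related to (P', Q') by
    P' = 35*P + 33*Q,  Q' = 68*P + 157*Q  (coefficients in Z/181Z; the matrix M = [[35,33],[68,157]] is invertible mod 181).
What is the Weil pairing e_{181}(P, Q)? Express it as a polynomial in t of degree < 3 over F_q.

161264319622538 + 158321572877299*t + 5344710146861*t^2

The 181-Weil pairing on E[181] over F_{166597831726969} is alternating-bilinear: e_{181}(P',Q') = e_{181}(P,Q)^det(M).
So e_{181}(P,Q) = e_{181}(P',Q')^{155}, since 174*155 = 1 mod 181.
Build f_{181,P'} and f_{181,Q'} via the 8-bit ladder of 181=10110101_2; evaluate at shifted divisors; quotient in F_{166597831726969^3}.
The quotient is 122853078237665 + 128665015864304*t + 8080267823363*t^2.
Hence e(P,Q) = 161264319622538 + 158321572877299*t + 5344710146861*t^2 in F_{166597831726969^3}^*.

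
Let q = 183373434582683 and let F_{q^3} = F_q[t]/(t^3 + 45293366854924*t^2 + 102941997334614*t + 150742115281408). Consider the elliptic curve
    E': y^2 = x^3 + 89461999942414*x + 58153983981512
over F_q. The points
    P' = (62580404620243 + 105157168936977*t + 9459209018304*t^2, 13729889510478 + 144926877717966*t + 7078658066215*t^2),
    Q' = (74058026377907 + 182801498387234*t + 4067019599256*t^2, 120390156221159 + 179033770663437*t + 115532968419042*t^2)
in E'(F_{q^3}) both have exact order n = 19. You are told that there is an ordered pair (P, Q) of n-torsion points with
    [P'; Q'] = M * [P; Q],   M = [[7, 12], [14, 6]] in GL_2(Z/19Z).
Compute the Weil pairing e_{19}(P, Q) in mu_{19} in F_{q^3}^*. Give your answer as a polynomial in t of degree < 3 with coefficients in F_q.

48178633202857 + 55243047255053*t + 131837658783659*t^2

The 19-Weil pairing on E[19] over F_{183373434582683} is alternating-bilinear: e_{19}(P',Q') = e_{19}(P,Q)^det(M).
7*6 - 12*14 = -126; reduced mod 19: det = 7, inverse 11.
Build f_{19,P'} and f_{19,Q'} via the 5-bit ladder of 19=10011_2; evaluate at shifted divisors; quotient in F_{183373434582683^3}.
Miller gives e_{19}(P',Q') = 120784819207601 + 123812847181494*t + 5553986997024*t^2 in F_{183373434582683^3}.
e_{19}(P,Q) = (120784819207601 + 123812847181494*t + 5553986997024*t^2)^{11} = 48178633202857 + 55243047255053*t + 131837658783659*t^2.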